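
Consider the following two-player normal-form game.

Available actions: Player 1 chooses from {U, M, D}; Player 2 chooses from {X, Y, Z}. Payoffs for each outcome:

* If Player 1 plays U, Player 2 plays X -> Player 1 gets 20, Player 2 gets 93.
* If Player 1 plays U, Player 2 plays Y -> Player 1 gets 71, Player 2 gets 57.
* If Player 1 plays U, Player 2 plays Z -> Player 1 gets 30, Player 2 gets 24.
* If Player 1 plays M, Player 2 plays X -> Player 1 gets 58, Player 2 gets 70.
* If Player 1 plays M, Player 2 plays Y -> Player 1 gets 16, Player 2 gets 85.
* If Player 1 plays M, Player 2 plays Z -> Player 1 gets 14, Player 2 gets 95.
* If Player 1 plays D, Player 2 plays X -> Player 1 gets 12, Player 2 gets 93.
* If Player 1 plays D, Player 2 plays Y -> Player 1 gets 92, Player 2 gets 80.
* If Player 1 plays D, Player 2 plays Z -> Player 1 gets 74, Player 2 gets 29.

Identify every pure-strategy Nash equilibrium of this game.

This game has no pure Nash equilibrium.

Player 1 against X: payoffs 20, 58, 12 → best response M.
Player 1 against Y: payoffs 71, 16, 92 → best response D.
Player 1 against Z: payoffs 30, 14, 74 → best response D.
Player 2 against U: payoffs 93, 57, 24 → best response X.
Player 2 against M: payoffs 70, 85, 95 → best response Z.
Player 2 against D: payoffs 93, 80, 29 → best response X.
No profile is a mutual best response for all players.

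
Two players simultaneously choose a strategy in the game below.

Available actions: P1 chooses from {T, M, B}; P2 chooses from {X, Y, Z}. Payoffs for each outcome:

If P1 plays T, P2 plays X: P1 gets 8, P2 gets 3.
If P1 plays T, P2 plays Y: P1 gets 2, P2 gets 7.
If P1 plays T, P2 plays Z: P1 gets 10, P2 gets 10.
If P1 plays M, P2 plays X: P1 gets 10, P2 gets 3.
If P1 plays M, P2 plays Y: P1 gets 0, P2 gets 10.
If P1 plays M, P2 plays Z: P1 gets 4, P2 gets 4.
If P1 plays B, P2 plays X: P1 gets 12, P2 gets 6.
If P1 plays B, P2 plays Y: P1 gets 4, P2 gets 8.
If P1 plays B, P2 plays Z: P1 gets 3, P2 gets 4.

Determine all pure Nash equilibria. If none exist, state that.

(T, X): P1 can switch to M (8 → 10). Not NE.
(T, Y): P1 can switch to B (2 → 4). Not NE.
(T, Z): P1 gets 10, best alternative 4; P2 gets 10, best alternative 7. No profitable deviation — NE.
(M, X): P1 can switch to B (10 → 12). Not NE.
(M, Y): P1 can switch to T (0 → 2). Not NE.
(M, Z): P1 can switch to T (4 → 10). Not NE.
(B, X): P2 can switch to Y (6 → 8). Not NE.
(B, Y): P1 gets 4, best alternative 2; P2 gets 8, best alternative 6. No profitable deviation — NE.
(B, Z): P1 can switch to T (3 → 10). Not NE.

The pure Nash equilibria are (T, Z); (B, Y).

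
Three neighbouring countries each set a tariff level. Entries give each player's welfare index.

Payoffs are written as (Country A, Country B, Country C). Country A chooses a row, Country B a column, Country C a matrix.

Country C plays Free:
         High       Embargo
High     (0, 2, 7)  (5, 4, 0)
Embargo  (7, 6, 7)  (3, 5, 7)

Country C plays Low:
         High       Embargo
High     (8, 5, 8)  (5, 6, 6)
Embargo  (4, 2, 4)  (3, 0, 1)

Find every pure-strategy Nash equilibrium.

Pure-strategy Nash equilibria: (High, Embargo, Low) and (Embargo, High, Free)

For each player, find the best response to each opponent profile; mutual best responses are the pure NE.
Country A against (High, Free): payoffs 0, 7 → best response Embargo.
Country A against (High, Low): payoffs 8, 4 → best response High.
Country A against (Embargo, Free): payoffs 5, 3 → best response High.
Country A against (Embargo, Low): payoffs 5, 3 → best response High.
Country B against (High, Free): payoffs 2, 4 → best response Embargo.
Country B against (High, Low): payoffs 5, 6 → best response Embargo.
Country B against (Embargo, Free): payoffs 6, 5 → best response High.
Country B against (Embargo, Low): payoffs 2, 0 → best response High.
Country C against (High, High): payoffs 7, 8 → best response Low.
Country C against (High, Embargo): payoffs 0, 6 → best response Low.
Country C against (Embargo, High): payoffs 7, 4 → best response Free.
Country C against (Embargo, Embargo): payoffs 7, 1 → best response Free.
Mutual best responses: (High, Embargo, Low); (Embargo, High, Free).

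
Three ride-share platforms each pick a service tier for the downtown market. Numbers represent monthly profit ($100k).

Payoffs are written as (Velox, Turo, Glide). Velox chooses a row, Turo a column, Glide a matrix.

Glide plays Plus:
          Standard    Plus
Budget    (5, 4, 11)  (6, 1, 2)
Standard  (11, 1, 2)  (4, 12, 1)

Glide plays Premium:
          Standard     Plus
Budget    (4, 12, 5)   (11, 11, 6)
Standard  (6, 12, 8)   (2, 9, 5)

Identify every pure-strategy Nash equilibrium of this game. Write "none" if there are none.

(Standard, Standard, Premium)

Velox against (Standard, Plus): payoffs 5, 11 → best response Standard.
Velox against (Standard, Premium): payoffs 4, 6 → best response Standard.
Velox against (Plus, Plus): payoffs 6, 4 → best response Budget.
Velox against (Plus, Premium): payoffs 11, 2 → best response Budget.
Turo against (Budget, Plus): payoffs 4, 1 → best response Standard.
Turo against (Budget, Premium): payoffs 12, 11 → best response Standard.
Turo against (Standard, Plus): payoffs 1, 12 → best response Plus.
Turo against (Standard, Premium): payoffs 12, 9 → best response Standard.
Glide against (Budget, Standard): payoffs 11, 5 → best response Plus.
Glide against (Budget, Plus): payoffs 2, 6 → best response Premium.
Glide against (Standard, Standard): payoffs 2, 8 → best response Premium.
Glide against (Standard, Plus): payoffs 1, 5 → best response Premium.
Mutual best responses: (Standard, Standard, Premium).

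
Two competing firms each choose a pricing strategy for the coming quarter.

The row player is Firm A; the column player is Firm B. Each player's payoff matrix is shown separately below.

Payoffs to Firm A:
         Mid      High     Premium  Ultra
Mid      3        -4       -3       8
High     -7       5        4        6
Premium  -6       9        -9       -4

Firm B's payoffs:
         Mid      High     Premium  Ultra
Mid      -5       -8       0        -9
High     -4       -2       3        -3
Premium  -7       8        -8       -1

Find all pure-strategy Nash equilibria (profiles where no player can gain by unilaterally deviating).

(Mid, Mid): Firm B can switch to Premium (-5 → 0). Not NE.
(Mid, High): Firm A can switch to High (-4 → 5). Not NE.
(Mid, Premium): Firm A can switch to High (-3 → 4). Not NE.
(Mid, Ultra): Firm B can switch to Mid (-9 → -5). Not NE.
(High, Mid): Firm A can switch to Mid (-7 → 3). Not NE.
(High, High): Firm A can switch to Premium (5 → 9). Not NE.
(High, Premium): Firm A gets 4, best alternative -3; Firm B gets 3, best alternative -2. No profitable deviation — NE.
(High, Ultra): Firm A can switch to Mid (6 → 8). Not NE.
(Premium, Mid): Firm A can switch to Mid (-6 → 3). Not NE.
(Premium, High): Firm A gets 9, best alternative 5; Firm B gets 8, best alternative -1. No profitable deviation — NE.
(Premium, Premium): Firm A can switch to Mid (-9 → -3). Not NE.
(Premium, Ultra): Firm A can switch to Mid (-4 → 8). Not NE.

Pure-strategy Nash equilibria: (High, Premium), (Premium, High)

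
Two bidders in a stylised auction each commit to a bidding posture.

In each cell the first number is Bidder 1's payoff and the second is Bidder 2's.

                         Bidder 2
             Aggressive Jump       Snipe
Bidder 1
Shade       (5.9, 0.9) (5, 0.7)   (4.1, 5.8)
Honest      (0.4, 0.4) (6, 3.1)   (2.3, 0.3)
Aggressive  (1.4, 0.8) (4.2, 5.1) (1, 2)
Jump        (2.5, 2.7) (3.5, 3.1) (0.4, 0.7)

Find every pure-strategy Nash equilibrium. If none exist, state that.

Pure-strategy Nash equilibria: (Shade, Snipe), (Honest, Jump)

(Shade, Aggressive): Bidder 2 can switch to Snipe (0.9 → 5.8). Not NE.
(Shade, Jump): Bidder 1 can switch to Honest (5 → 6). Not NE.
(Shade, Snipe): Bidder 1 gets 4.1, best alternative 2.3; Bidder 2 gets 5.8, best alternative 0.9. No profitable deviation — NE.
(Honest, Aggressive): Bidder 1 can switch to Shade (0.4 → 5.9). Not NE.
(Honest, Jump): Bidder 1 gets 6, best alternative 5; Bidder 2 gets 3.1, best alternative 0.4. No profitable deviation — NE.
(Honest, Snipe): Bidder 1 can switch to Shade (2.3 → 4.1). Not NE.
(Aggressive, Aggressive): Bidder 1 can switch to Shade (1.4 → 5.9). Not NE.
(Aggressive, Jump): Bidder 1 can switch to Shade (4.2 → 5). Not NE.
(Aggressive, Snipe): Bidder 1 can switch to Shade (1 → 4.1). Not NE.
(Jump, Aggressive): Bidder 1 can switch to Shade (2.5 → 5.9). Not NE.
(Jump, Jump): Bidder 1 can switch to Shade (3.5 → 5). Not NE.
(Jump, Snipe): Bidder 1 can switch to Shade (0.4 → 4.1). Not NE.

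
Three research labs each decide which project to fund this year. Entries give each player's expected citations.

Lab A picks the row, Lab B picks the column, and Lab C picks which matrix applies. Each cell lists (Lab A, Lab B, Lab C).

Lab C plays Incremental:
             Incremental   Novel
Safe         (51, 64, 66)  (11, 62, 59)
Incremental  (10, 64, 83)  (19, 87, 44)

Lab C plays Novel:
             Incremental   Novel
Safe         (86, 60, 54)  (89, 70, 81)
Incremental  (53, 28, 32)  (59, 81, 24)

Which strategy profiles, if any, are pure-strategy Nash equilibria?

(Safe, Incremental, Incremental), (Safe, Novel, Novel), (Incremental, Novel, Incremental)

(Safe, Incremental, Incremental): Lab A gets 51, best alternative 10; Lab B gets 64, best alternative 62; Lab C gets 66, best alternative 54. No profitable deviation — NE.
(Safe, Incremental, Novel): Lab B can switch to Novel (60 → 70). Not NE.
(Safe, Novel, Incremental): Lab A can switch to Incremental (11 → 19). Not NE.
(Safe, Novel, Novel): Lab A gets 89, best alternative 59; Lab B gets 70, best alternative 60; Lab C gets 81, best alternative 59. No profitable deviation — NE.
(Incremental, Incremental, Incremental): Lab A can switch to Safe (10 → 51). Not NE.
(Incremental, Incremental, Novel): Lab A can switch to Safe (53 → 86). Not NE.
(Incremental, Novel, Incremental): Lab A gets 19, best alternative 11; Lab B gets 87, best alternative 64; Lab C gets 44, best alternative 24. No profitable deviation — NE.
(Incremental, Novel, Novel): Lab A can switch to Safe (59 → 89). Not NE.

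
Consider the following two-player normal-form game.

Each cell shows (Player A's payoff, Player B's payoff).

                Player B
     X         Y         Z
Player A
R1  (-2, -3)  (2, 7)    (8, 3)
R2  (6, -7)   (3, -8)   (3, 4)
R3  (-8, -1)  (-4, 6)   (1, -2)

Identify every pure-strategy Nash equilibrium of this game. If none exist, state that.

none

Player A against X: payoffs -2, 6, -8 → best response R2.
Player A against Y: payoffs 2, 3, -4 → best response R2.
Player A against Z: payoffs 8, 3, 1 → best response R1.
Player B against R1: payoffs -3, 7, 3 → best response Y.
Player B against R2: payoffs -7, -8, 4 → best response Z.
Player B against R3: payoffs -1, 6, -2 → best response Y.
No profile is a mutual best response for all players.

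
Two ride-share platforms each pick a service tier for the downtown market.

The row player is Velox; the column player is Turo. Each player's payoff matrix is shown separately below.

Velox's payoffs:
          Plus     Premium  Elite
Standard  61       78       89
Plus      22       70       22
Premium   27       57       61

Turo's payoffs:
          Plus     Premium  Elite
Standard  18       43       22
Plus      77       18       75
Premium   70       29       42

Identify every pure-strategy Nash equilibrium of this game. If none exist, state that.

The unique pure-strategy Nash equilibrium is (Standard, Premium).

Mark each player's best response to every combination of opponents' strategies; a profile where every player is best-responding is a pure Nash equilibrium.
Velox against Plus: payoffs 61, 22, 27 → best response Standard.
Velox against Premium: payoffs 78, 70, 57 → best response Standard.
Velox against Elite: payoffs 89, 22, 61 → best response Standard.
Turo against Standard: payoffs 18, 43, 22 → best response Premium.
Turo against Plus: payoffs 77, 18, 75 → best response Plus.
Turo against Premium: payoffs 70, 29, 42 → best response Plus.
Mutual best responses: (Standard, Premium).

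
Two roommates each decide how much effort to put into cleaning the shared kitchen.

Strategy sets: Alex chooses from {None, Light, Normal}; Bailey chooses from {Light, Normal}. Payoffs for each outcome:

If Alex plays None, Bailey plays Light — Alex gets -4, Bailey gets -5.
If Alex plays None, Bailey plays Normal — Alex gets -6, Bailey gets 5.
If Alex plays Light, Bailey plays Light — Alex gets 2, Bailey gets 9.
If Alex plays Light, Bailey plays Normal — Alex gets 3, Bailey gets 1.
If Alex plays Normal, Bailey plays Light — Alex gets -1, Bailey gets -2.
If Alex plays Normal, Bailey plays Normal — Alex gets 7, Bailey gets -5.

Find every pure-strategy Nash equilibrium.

The unique pure-strategy Nash equilibrium is (Light, Light).

(None, Light): Alex can switch to Light (-4 → 2). Not NE.
(None, Normal): Alex can switch to Light (-6 → 3). Not NE.
(Light, Light): Alex gets 2, best alternative -1; Bailey gets 9, best alternative 1. No profitable deviation — NE.
(Light, Normal): Alex can switch to Normal (3 → 7). Not NE.
(Normal, Light): Alex can switch to Light (-1 → 2). Not NE.
(Normal, Normal): Bailey can switch to Light (-5 → -2). Not NE.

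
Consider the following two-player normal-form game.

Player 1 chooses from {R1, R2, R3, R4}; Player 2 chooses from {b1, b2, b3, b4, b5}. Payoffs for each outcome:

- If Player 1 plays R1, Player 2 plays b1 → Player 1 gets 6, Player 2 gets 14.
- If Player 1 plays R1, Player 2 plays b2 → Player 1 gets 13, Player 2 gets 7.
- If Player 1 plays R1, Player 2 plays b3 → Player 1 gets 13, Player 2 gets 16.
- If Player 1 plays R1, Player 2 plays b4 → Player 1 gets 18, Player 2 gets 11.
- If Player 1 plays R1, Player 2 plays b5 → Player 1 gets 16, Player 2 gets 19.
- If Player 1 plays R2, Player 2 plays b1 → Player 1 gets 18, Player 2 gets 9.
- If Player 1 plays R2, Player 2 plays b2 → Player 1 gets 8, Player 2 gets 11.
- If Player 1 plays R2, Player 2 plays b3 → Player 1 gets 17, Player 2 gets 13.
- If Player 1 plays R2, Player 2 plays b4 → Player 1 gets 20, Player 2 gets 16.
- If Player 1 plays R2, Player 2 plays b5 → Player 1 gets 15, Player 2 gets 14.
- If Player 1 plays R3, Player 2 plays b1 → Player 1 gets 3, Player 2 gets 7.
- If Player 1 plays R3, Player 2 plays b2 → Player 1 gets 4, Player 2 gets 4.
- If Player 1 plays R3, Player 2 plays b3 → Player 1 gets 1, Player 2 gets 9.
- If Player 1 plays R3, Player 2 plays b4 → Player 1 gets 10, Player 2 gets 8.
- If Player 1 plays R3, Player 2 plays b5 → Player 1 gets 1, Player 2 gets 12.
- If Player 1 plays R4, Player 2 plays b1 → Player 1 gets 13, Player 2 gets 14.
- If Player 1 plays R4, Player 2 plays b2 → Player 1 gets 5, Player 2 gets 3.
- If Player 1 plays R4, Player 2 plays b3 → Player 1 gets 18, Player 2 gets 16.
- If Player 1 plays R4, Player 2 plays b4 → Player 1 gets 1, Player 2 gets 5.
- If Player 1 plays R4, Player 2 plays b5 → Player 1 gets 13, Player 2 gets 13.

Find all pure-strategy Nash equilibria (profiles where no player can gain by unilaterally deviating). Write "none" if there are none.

Player 1 against b1: payoffs 6, 18, 3, 13 → best response R2.
Player 1 against b2: payoffs 13, 8, 4, 5 → best response R1.
Player 1 against b3: payoffs 13, 17, 1, 18 → best response R4.
Player 1 against b4: payoffs 18, 20, 10, 1 → best response R2.
Player 1 against b5: payoffs 16, 15, 1, 13 → best response R1.
Player 2 against R1: payoffs 14, 7, 16, 11, 19 → best response b5.
Player 2 against R2: payoffs 9, 11, 13, 16, 14 → best response b4.
Player 2 against R3: payoffs 7, 4, 9, 8, 12 → best response b5.
Player 2 against R4: payoffs 14, 3, 16, 5, 13 → best response b3.
Mutual best responses: (R1, b5); (R2, b4); (R4, b3).

Pure-strategy Nash equilibria: (R1, b5) and (R2, b4) and (R4, b3)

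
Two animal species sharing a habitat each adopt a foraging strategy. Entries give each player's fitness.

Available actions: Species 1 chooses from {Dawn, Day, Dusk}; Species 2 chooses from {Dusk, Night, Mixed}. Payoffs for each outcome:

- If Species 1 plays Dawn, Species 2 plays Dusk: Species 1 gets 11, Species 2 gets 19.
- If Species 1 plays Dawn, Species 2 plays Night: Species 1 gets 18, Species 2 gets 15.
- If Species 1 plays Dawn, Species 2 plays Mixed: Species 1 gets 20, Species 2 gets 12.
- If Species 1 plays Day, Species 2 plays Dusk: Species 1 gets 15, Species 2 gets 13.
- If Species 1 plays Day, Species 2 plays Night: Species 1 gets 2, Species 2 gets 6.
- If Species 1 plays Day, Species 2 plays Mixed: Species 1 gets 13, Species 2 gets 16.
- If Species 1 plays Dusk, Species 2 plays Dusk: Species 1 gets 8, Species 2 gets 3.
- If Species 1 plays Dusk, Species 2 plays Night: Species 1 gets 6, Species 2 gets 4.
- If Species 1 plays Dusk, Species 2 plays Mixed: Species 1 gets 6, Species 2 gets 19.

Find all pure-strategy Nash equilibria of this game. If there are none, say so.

none

(Dawn, Dusk): Species 1 can switch to Day (11 → 15). Not NE.
(Dawn, Night): Species 2 can switch to Dusk (15 → 19). Not NE.
(Dawn, Mixed): Species 2 can switch to Dusk (12 → 19). Not NE.
(Day, Dusk): Species 2 can switch to Mixed (13 → 16). Not NE.
(Day, Night): Species 1 can switch to Dawn (2 → 18). Not NE.
(Day, Mixed): Species 1 can switch to Dawn (13 → 20). Not NE.
(Dusk, Dusk): Species 1 can switch to Dawn (8 → 11). Not NE.
(Dusk, Night): Species 1 can switch to Dawn (6 → 18). Not NE.
(Dusk, Mixed): Species 1 can switch to Dawn (6 → 20). Not NE.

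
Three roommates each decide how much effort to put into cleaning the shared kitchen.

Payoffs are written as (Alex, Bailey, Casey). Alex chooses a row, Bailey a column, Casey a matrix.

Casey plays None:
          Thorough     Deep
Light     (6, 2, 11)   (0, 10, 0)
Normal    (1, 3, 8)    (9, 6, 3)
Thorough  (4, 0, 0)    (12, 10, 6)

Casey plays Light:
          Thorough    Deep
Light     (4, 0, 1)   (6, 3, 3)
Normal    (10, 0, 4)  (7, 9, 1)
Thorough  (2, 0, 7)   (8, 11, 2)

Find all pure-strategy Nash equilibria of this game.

Pure NE: (Thorough, Deep, None)

(Light, Thorough, None): Bailey can switch to Deep (2 → 10). Not NE.
(Light, Thorough, Light): Alex can switch to Normal (4 → 10). Not NE.
(Light, Deep, None): Alex can switch to Normal (0 → 9). Not NE.
(Light, Deep, Light): Alex can switch to Normal (6 → 7). Not NE.
(Normal, Thorough, None): Alex can switch to Light (1 → 6). Not NE.
(Normal, Thorough, Light): Bailey can switch to Deep (0 → 9). Not NE.
(Normal, Deep, None): Alex can switch to Thorough (9 → 12). Not NE.
(Normal, Deep, Light): Alex can switch to Thorough (7 → 8). Not NE.
(Thorough, Deep, None): Alex gets 12, best alternative 9; Bailey gets 10, best alternative 0; Casey gets 6, best alternative 2. No profitable deviation — NE.
(The remaining 3 profiles each have a profitable deviation by the same check.)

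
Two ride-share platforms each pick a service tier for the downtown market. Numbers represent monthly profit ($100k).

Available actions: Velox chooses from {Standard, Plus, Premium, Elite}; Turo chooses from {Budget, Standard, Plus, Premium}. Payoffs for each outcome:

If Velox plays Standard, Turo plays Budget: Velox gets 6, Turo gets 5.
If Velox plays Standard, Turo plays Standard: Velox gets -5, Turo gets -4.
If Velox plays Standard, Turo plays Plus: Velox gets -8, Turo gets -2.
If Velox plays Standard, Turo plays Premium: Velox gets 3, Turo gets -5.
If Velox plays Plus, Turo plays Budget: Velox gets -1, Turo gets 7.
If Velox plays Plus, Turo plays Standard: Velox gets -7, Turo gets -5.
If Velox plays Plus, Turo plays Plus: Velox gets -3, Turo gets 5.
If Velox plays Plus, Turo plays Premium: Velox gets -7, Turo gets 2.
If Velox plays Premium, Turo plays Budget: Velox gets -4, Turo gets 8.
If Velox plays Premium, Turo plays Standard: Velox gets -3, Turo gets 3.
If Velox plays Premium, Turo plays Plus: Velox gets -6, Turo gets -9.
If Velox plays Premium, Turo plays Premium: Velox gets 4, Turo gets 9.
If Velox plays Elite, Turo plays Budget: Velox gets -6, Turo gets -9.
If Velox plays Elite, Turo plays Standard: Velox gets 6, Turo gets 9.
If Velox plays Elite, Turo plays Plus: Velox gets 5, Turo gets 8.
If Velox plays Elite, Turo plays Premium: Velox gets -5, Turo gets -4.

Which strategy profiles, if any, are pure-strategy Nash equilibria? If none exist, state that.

(Standard, Budget); (Premium, Premium); (Elite, Standard)

(Standard, Budget): Velox gets 6, best alternative -1; Turo gets 5, best alternative -2. No profitable deviation — NE.
(Standard, Standard): Velox can switch to Premium (-5 → -3). Not NE.
(Standard, Plus): Velox can switch to Plus (-8 → -3). Not NE.
(Standard, Premium): Velox can switch to Premium (3 → 4). Not NE.
(Plus, Budget): Velox can switch to Standard (-1 → 6). Not NE.
(Plus, Standard): Velox can switch to Standard (-7 → -5). Not NE.
(Plus, Plus): Velox can switch to Elite (-3 → 5). Not NE.
(Plus, Premium): Velox can switch to Standard (-7 → 3). Not NE.
(Premium, Budget): Velox can switch to Standard (-4 → 6). Not NE.
(Premium, Standard): Velox can switch to Elite (-3 → 6). Not NE.
(Premium, Plus): Velox can switch to Plus (-6 → -3). Not NE.
(Premium, Premium): Velox gets 4, best alternative 3; Turo gets 9, best alternative 8. No profitable deviation — NE.
(Elite, Standard): Velox gets 6, best alternative -3; Turo gets 9, best alternative 8. No profitable deviation — NE.
(The remaining 3 profiles each have a profitable deviation by the same check.)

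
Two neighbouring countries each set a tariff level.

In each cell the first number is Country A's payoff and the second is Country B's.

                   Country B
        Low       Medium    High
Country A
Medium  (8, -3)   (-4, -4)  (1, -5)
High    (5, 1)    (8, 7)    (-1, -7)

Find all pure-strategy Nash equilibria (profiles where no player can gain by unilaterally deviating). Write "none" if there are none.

(Medium, Low): Country A gets 8, best alternative 5; Country B gets -3, best alternative -4. No profitable deviation — NE.
(Medium, Medium): Country A can switch to High (-4 → 8). Not NE.
(Medium, High): Country B can switch to Low (-5 → -3). Not NE.
(High, Low): Country A can switch to Medium (5 → 8). Not NE.
(High, Medium): Country A gets 8, best alternative -4; Country B gets 7, best alternative 1. No profitable deviation — NE.
(High, High): Country A can switch to Medium (-1 → 1). Not NE.

(Medium, Low) and (High, Medium)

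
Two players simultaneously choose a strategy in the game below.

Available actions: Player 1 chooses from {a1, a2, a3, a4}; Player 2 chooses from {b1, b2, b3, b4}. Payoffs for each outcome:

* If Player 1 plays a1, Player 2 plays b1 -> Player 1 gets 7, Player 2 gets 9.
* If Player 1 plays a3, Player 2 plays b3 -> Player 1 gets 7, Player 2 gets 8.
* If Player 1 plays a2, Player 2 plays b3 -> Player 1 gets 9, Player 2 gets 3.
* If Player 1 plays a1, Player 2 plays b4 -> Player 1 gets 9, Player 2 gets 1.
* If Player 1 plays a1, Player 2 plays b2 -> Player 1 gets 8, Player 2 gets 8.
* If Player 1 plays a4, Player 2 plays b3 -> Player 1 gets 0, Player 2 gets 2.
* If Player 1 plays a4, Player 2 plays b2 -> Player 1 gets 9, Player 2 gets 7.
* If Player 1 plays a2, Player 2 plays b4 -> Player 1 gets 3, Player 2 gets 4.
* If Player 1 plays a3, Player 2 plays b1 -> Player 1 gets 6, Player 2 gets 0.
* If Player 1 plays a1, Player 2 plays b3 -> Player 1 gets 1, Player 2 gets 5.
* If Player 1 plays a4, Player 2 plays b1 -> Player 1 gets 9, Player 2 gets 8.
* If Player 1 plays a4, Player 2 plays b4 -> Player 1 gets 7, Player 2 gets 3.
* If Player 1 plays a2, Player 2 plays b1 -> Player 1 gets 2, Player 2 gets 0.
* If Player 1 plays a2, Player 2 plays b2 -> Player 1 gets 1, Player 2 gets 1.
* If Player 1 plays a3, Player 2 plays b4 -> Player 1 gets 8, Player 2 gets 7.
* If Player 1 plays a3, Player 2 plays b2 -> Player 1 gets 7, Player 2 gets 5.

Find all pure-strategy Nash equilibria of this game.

Pure NE: (a4, b1)

Mark each player's best response to every combination of opponents' strategies; a profile where every player is best-responding is a pure Nash equilibrium.
Player 1 against b1: payoffs 7, 2, 6, 9 → best response a4.
Player 1 against b2: payoffs 8, 1, 7, 9 → best response a4.
Player 1 against b3: payoffs 1, 9, 7, 0 → best response a2.
Player 1 against b4: payoffs 9, 3, 8, 7 → best response a1.
Player 2 against a1: payoffs 9, 8, 5, 1 → best response b1.
Player 2 against a2: payoffs 0, 1, 3, 4 → best response b4.
Player 2 against a3: payoffs 0, 5, 8, 7 → best response b3.
Player 2 against a4: payoffs 8, 7, 2, 3 → best response b1.
Mutual best responses: (a4, b1).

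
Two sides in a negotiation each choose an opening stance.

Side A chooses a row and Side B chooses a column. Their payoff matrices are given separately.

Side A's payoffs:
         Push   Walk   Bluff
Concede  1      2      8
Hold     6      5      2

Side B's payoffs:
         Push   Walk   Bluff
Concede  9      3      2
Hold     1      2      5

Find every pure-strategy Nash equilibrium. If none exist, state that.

No pure-strategy Nash equilibrium.

Side A against Push: payoffs 1, 6 → best response Hold.
Side A against Walk: payoffs 2, 5 → best response Hold.
Side A against Bluff: payoffs 8, 2 → best response Concede.
Side B against Concede: payoffs 9, 3, 2 → best response Push.
Side B against Hold: payoffs 1, 2, 5 → best response Bluff.
No profile is a mutual best response for all players.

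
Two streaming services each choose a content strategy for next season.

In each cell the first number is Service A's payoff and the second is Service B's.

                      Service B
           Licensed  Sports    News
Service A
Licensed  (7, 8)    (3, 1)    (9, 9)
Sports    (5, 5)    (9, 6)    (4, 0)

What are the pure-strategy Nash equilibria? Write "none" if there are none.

(Licensed, News) and (Sports, Sports)

Check each profile: it is a Nash equilibrium iff no player can strictly gain by switching unilaterally.
(Licensed, Licensed): Service B can switch to News (8 → 9). Not NE.
(Licensed, Sports): Service A can switch to Sports (3 → 9). Not NE.
(Licensed, News): Service A gets 9, best alternative 4; Service B gets 9, best alternative 8. No profitable deviation — NE.
(Sports, Licensed): Service A can switch to Licensed (5 → 7). Not NE.
(Sports, Sports): Service A gets 9, best alternative 3; Service B gets 6, best alternative 5. No profitable deviation — NE.
(Sports, News): Service A can switch to Licensed (4 → 9). Not NE.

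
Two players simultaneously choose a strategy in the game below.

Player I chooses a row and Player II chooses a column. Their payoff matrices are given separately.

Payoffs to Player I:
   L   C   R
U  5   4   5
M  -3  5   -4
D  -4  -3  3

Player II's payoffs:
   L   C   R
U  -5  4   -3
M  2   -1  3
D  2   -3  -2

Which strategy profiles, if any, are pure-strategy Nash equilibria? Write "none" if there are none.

This game has no pure Nash equilibrium.

(U, L): Player II can switch to C (-5 → 4). Not NE.
(U, C): Player I can switch to M (4 → 5). Not NE.
(U, R): Player II can switch to C (-3 → 4). Not NE.
(M, L): Player I can switch to U (-3 → 5). Not NE.
(M, C): Player II can switch to L (-1 → 2). Not NE.
(M, R): Player I can switch to U (-4 → 5). Not NE.
(D, L): Player I can switch to U (-4 → 5). Not NE.
(D, C): Player I can switch to U (-3 → 4). Not NE.
(D, R): Player I can switch to U (3 → 5). Not NE.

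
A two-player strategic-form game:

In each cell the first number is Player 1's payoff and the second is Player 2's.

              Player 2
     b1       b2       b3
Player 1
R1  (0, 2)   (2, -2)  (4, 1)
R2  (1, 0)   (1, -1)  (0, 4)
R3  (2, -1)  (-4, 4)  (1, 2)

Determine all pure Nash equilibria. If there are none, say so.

none

(R1, b1): Player 1 can switch to R2 (0 → 1). Not NE.
(R1, b2): Player 2 can switch to b1 (-2 → 2). Not NE.
(R1, b3): Player 2 can switch to b1 (1 → 2). Not NE.
(R2, b1): Player 1 can switch to R3 (1 → 2). Not NE.
(R2, b2): Player 1 can switch to R1 (1 → 2). Not NE.
(R2, b3): Player 1 can switch to R1 (0 → 4). Not NE.
(R3, b1): Player 2 can switch to b2 (-1 → 4). Not NE.
(R3, b2): Player 1 can switch to R1 (-4 → 2). Not NE.
(R3, b3): Player 1 can switch to R1 (1 → 4). Not NE.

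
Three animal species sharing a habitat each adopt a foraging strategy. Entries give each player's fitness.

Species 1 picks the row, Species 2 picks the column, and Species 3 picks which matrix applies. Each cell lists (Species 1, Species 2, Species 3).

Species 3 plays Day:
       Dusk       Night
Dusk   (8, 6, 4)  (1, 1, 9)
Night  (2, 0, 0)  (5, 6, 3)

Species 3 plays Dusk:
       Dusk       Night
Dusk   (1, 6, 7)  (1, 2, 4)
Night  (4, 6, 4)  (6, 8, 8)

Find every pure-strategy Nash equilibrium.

(Dusk, Dusk, Day): Species 3 can switch to Dusk (4 → 7). Not NE.
(Dusk, Dusk, Dusk): Species 1 can switch to Night (1 → 4). Not NE.
(Dusk, Night, Day): Species 1 can switch to Night (1 → 5). Not NE.
(Dusk, Night, Dusk): Species 1 can switch to Night (1 → 6). Not NE.
(Night, Dusk, Day): Species 1 can switch to Dusk (2 → 8). Not NE.
(Night, Dusk, Dusk): Species 2 can switch to Night (6 → 8). Not NE.
(Night, Night, Dusk): Species 1 gets 6, best alternative 1; Species 2 gets 8, best alternative 6; Species 3 gets 8, best alternative 3. No profitable deviation — NE.
(The remaining 1 profile has a profitable deviation by the same check.)

(Night, Night, Dusk)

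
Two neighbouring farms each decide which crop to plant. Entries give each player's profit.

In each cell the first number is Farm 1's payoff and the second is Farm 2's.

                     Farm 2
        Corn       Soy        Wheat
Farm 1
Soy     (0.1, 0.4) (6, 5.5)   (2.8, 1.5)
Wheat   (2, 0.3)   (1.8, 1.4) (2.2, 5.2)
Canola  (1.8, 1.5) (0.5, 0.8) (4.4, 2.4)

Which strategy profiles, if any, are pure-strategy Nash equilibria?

The pure Nash equilibria are (Soy, Soy), (Canola, Wheat).

Farm 1 against Corn: payoffs 0.1, 2, 1.8 → best response Wheat.
Farm 1 against Soy: payoffs 6, 1.8, 0.5 → best response Soy.
Farm 1 against Wheat: payoffs 2.8, 2.2, 4.4 → best response Canola.
Farm 2 against Soy: payoffs 0.4, 5.5, 1.5 → best response Soy.
Farm 2 against Wheat: payoffs 0.3, 1.4, 5.2 → best response Wheat.
Farm 2 against Canola: payoffs 1.5, 0.8, 2.4 → best response Wheat.
Mutual best responses: (Soy, Soy); (Canola, Wheat).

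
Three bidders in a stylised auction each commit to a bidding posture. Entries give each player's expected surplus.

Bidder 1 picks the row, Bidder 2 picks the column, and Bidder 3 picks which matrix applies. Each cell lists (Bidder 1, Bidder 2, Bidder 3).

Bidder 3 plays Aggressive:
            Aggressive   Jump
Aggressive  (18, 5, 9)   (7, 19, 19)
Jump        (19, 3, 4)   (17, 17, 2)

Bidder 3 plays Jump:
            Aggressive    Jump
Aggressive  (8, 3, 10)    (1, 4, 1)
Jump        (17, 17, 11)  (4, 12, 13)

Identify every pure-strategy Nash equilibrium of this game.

(Jump, Aggressive, Jump)

(Aggressive, Aggressive, Aggressive): Bidder 1 can switch to Jump (18 → 19). Not NE.
(Aggressive, Aggressive, Jump): Bidder 1 can switch to Jump (8 → 17). Not NE.
(Aggressive, Jump, Aggressive): Bidder 1 can switch to Jump (7 → 17). Not NE.
(Aggressive, Jump, Jump): Bidder 1 can switch to Jump (1 → 4). Not NE.
(Jump, Aggressive, Aggressive): Bidder 2 can switch to Jump (3 → 17). Not NE.
(Jump, Aggressive, Jump): Bidder 1 gets 17, best alternative 8; Bidder 2 gets 17, best alternative 12; Bidder 3 gets 11, best alternative 4. No profitable deviation — NE.
(Jump, Jump, Aggressive): Bidder 3 can switch to Jump (2 → 13). Not NE.
(Jump, Jump, Jump): Bidder 2 can switch to Aggressive (12 → 17). Not NE.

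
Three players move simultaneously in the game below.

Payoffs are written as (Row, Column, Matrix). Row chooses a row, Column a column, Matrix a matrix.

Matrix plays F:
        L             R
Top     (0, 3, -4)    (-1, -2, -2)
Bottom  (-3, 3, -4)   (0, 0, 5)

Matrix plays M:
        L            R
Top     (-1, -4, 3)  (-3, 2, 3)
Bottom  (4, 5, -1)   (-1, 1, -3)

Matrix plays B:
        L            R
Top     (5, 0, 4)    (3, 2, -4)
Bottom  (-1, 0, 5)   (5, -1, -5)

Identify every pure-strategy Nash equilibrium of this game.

(Top, L, F): Matrix can switch to M (-4 → 3). Not NE.
(Top, L, M): Row can switch to Bottom (-1 → 4). Not NE.
(Top, L, B): Column can switch to R (0 → 2). Not NE.
(Top, R, F): Row can switch to Bottom (-1 → 0). Not NE.
(Top, R, M): Row can switch to Bottom (-3 → -1). Not NE.
(Top, R, B): Row can switch to Bottom (3 → 5). Not NE.
(The remaining 6 profiles each have a profitable deviation by the same check.)

none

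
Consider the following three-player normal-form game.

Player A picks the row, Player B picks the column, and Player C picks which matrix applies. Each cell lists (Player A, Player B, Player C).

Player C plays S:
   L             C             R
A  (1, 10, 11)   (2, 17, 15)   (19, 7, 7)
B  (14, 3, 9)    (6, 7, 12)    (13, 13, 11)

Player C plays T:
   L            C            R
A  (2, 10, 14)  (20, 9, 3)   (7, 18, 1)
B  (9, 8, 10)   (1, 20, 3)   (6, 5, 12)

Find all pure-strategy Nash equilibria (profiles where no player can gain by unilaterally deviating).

none

Player A against (L, S): payoffs 1, 14 → best response B.
Player A against (L, T): payoffs 2, 9 → best response B.
Player A against (C, S): payoffs 2, 6 → best response B.
Player A against (C, T): payoffs 20, 1 → best response A.
Player A against (R, S): payoffs 19, 13 → best response A.
Player A against (R, T): payoffs 7, 6 → best response A.
Player B against (A, S): payoffs 10, 17, 7 → best response C.
Player B against (A, T): payoffs 10, 9, 18 → best response R.
Player B against (B, S): payoffs 3, 7, 13 → best response R.
Player B against (B, T): payoffs 8, 20, 5 → best response C.
Player C against (A, L): payoffs 11, 14 → best response T.
Player C against (A, C): payoffs 15, 3 → best response S.
Player C against (A, R): payoffs 7, 1 → best response S.
Player C against (B, L): payoffs 9, 10 → best response T.
Player C against (B, C): payoffs 12, 3 → best response S.
Player C against (B, R): payoffs 11, 12 → best response T.
No profile is a mutual best response for all players.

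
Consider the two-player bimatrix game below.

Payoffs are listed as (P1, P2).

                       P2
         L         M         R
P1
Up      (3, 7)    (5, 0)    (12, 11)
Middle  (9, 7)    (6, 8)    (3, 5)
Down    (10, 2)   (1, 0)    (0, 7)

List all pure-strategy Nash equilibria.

(Up, R); (Middle, M)

(Up, L): P1 can switch to Middle (3 → 9). Not NE.
(Up, M): P1 can switch to Middle (5 → 6). Not NE.
(Up, R): P1 gets 12, best alternative 3; P2 gets 11, best alternative 7. No profitable deviation — NE.
(Middle, L): P1 can switch to Down (9 → 10). Not NE.
(Middle, M): P1 gets 6, best alternative 5; P2 gets 8, best alternative 7. No profitable deviation — NE.
(Middle, R): P1 can switch to Up (3 → 12). Not NE.
(Down, L): P2 can switch to R (2 → 7). Not NE.
(Down, M): P1 can switch to Up (1 → 5). Not NE.
(The remaining 1 profile has a profitable deviation by the same check.)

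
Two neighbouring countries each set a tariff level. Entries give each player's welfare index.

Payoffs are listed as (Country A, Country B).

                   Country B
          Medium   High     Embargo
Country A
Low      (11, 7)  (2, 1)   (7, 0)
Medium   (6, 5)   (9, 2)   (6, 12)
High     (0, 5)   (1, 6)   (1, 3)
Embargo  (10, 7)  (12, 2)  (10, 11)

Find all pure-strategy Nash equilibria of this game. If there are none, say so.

Country A against Medium: payoffs 11, 6, 0, 10 → best response Low.
Country A against High: payoffs 2, 9, 1, 12 → best response Embargo.
Country A against Embargo: payoffs 7, 6, 1, 10 → best response Embargo.
Country B against Low: payoffs 7, 1, 0 → best response Medium.
Country B against Medium: payoffs 5, 2, 12 → best response Embargo.
Country B against High: payoffs 5, 6, 3 → best response High.
Country B against Embargo: payoffs 7, 2, 11 → best response Embargo.
Mutual best responses: (Low, Medium); (Embargo, Embargo).

Pure-strategy Nash equilibria: (Low, Medium), (Embargo, Embargo)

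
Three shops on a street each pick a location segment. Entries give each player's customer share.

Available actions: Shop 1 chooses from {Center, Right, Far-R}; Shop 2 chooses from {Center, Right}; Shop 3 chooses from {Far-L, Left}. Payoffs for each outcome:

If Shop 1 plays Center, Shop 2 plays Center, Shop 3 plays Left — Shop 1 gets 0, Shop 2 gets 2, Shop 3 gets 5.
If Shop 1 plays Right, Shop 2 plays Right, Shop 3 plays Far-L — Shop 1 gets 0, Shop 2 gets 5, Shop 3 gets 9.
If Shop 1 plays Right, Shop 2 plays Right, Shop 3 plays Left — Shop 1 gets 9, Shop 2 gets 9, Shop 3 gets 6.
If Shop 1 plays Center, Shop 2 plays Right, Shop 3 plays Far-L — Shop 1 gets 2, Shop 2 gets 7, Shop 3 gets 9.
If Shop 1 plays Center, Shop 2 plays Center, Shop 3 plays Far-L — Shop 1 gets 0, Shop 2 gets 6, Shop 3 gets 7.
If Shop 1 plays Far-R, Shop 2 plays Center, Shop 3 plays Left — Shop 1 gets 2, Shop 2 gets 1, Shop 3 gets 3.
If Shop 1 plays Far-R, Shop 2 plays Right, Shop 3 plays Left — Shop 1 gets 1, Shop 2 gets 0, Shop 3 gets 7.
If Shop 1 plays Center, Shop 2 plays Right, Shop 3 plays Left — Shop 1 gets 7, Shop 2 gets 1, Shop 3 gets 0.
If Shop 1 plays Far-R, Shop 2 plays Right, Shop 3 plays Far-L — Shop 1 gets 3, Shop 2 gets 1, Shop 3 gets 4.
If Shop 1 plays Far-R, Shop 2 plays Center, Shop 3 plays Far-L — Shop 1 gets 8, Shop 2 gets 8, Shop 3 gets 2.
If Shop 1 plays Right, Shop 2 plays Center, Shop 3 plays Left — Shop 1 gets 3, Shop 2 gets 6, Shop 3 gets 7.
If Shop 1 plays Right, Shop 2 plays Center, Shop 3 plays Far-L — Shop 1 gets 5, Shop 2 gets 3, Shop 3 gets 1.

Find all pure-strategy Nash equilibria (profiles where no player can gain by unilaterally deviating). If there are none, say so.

There is no pure-strategy Nash equilibrium.

Shop 1 against (Center, Far-L): payoffs 0, 5, 8 → best response Far-R.
Shop 1 against (Center, Left): payoffs 0, 3, 2 → best response Right.
Shop 1 against (Right, Far-L): payoffs 2, 0, 3 → best response Far-R.
Shop 1 against (Right, Left): payoffs 7, 9, 1 → best response Right.
Shop 2 against (Center, Far-L): payoffs 6, 7 → best response Right.
Shop 2 against (Center, Left): payoffs 2, 1 → best response Center.
Shop 2 against (Right, Far-L): payoffs 3, 5 → best response Right.
Shop 2 against (Right, Left): payoffs 6, 9 → best response Right.
Shop 2 against (Far-R, Far-L): payoffs 8, 1 → best response Center.
Shop 2 against (Far-R, Left): payoffs 1, 0 → best response Center.
Shop 3 against (Center, Center): payoffs 7, 5 → best response Far-L.
Shop 3 against (Center, Right): payoffs 9, 0 → best response Far-L.
Shop 3 against (Right, Center): payoffs 1, 7 → best response Left.
Shop 3 against (Right, Right): payoffs 9, 6 → best response Far-L.
Shop 3 against (Far-R, Center): payoffs 2, 3 → best response Left.
Shop 3 against (Far-R, Right): payoffs 4, 7 → best response Left.
No profile is a mutual best response for all players.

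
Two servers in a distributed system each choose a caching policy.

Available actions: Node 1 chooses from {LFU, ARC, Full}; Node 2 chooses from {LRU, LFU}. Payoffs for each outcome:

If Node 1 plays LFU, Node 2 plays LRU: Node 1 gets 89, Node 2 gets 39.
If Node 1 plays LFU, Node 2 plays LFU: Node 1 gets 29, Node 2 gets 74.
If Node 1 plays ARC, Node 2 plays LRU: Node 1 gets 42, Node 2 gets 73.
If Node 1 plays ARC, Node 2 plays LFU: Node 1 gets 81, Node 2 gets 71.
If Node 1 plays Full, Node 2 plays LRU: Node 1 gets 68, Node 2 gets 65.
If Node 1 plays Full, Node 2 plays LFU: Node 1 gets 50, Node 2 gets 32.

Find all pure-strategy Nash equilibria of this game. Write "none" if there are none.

(LFU, LRU): Node 2 can switch to LFU (39 → 74). Not NE.
(LFU, LFU): Node 1 can switch to ARC (29 → 81). Not NE.
(ARC, LRU): Node 1 can switch to LFU (42 → 89). Not NE.
(ARC, LFU): Node 2 can switch to LRU (71 → 73). Not NE.
(Full, LRU): Node 1 can switch to LFU (68 → 89). Not NE.
(Full, LFU): Node 1 can switch to ARC (50 → 81). Not NE.

There is no pure-strategy Nash equilibrium.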